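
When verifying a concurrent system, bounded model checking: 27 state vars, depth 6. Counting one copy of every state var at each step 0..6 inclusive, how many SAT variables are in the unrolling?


BMC unrolls to depth k, creating one copy of each state var for steps 0..k.
Step count = 6 + 1 = 7 (steps 0 through 6)
Vars per step = 27
Total = 27 * 7 = 189

189


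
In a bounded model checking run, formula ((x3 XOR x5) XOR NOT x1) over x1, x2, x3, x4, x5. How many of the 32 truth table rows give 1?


Formula: ((x3 XOR x5) XOR NOT x1) over 5 vars (32 rows)
Evaluate each row (x1, x2, x3, x4, x5 as bits, MSB first):
  row 0 [00000]: ((0 XOR 0) XOR NOT 0) -> 1
  row 1 [00001]: ((0 XOR 1) XOR NOT 0) -> 0
  row 2 [00010]: ((0 XOR 0) XOR NOT 0) -> 1
  row 3 [00011]: ((0 XOR 1) XOR NOT 0) -> 0
  row 4 [00100]: ((1 XOR 0) XOR NOT 0) -> 0
  row 5 [00101]: ((1 XOR 1) XOR NOT 0) -> 1
  row 6 [00110]: ((1 XOR 0) XOR NOT 0) -> 0
  row 7 [00111]: ((1 XOR 1) XOR NOT 0) -> 1
  row 8 [01000]: ((0 XOR 0) XOR NOT 0) -> 1
  row 9 [01001]: ((0 XOR 1) XOR NOT 0) -> 0
  row 10 [01010]: ((0 XOR 0) XOR NOT 0) -> 1
  row 11 [01011]: ((0 XOR 1) XOR NOT 0) -> 0
  row 12 [01100]: ((1 XOR 0) XOR NOT 0) -> 0
  row 13 [01101]: ((1 XOR 1) XOR NOT 0) -> 1
  row 14 [01110]: ((1 XOR 0) XOR NOT 0) -> 0
  row 15 [01111]: ((1 XOR 1) XOR NOT 0) -> 1
  row 16 [10000]: ((0 XOR 0) XOR NOT 1) -> 0
  row 17 [10001]: ((0 XOR 1) XOR NOT 1) -> 1
  row 18 [10010]: ((0 XOR 0) XOR NOT 1) -> 0
  row 19 [10011]: ((0 XOR 1) XOR NOT 1) -> 1
  row 20 [10100]: ((1 XOR 0) XOR NOT 1) -> 1
  row 21 [10101]: ((1 XOR 1) XOR NOT 1) -> 0
  row 22 [10110]: ((1 XOR 0) XOR NOT 1) -> 1
  row 23 [10111]: ((1 XOR 1) XOR NOT 1) -> 0
  row 24 [11000]: ((0 XOR 0) XOR NOT 1) -> 0
  row 25 [11001]: ((0 XOR 1) XOR NOT 1) -> 1
  row 26 [11010]: ((0 XOR 0) XOR NOT 1) -> 0
  row 27 [11011]: ((0 XOR 1) XOR NOT 1) -> 1
  row 28 [11100]: ((1 XOR 0) XOR NOT 1) -> 1
  row 29 [11101]: ((1 XOR 1) XOR NOT 1) -> 0
  row 30 [11110]: ((1 XOR 0) XOR NOT 1) -> 1
  row 31 [11111]: ((1 XOR 1) XOR NOT 1) -> 0
Full result column, 8 rows per line (x1,x2 fixed per line; x3,x4,x5 runs 000..111 left to right):
  rows 0-7 [x1,x2=00]: 10100101  (ones: 4)
  rows 8-15 [x1,x2=01]: 10100101  (ones: 4)
  rows 16-23 [x1,x2=10]: 01011010  (ones: 4)
  rows 24-31 [x1,x2=11]: 01011010  (ones: 4)
Count of 1-rows = 4+4+4+4 = 16

16


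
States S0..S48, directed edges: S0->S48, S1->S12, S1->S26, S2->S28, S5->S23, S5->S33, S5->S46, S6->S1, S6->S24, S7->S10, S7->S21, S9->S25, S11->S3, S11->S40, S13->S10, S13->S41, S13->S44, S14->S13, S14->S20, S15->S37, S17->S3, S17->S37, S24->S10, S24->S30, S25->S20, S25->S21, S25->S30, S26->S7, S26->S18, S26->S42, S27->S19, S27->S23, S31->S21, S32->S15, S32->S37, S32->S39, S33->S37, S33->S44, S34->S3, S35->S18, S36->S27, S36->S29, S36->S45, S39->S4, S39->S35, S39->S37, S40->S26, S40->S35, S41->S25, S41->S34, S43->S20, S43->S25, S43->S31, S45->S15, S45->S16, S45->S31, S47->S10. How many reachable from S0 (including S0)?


BFS from S0:
  layer 0: {S0}
  layer 1: {S48}
Reachable set: {S0, S48}
Count = 2

2


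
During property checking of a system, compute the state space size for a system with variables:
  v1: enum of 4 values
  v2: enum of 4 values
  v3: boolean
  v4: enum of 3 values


State space = product of domain sizes of all variables.
Domain sizes:
  v1 (enum of 4 values): 4
  v2 (enum of 4 values): 4
  v3 (boolean): 2
  v4 (enum of 3 values): 3
Product = 4 * 4 * 2 * 3 = 96

96


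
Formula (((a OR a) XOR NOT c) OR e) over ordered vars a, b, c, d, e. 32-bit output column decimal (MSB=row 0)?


Formula: (((a OR a) XOR NOT c) OR e) over a, b, c, d, e (32 rows)
Evaluate each row (bits = a,b,c,d,e, MSB first):
  row 0 [00000]: (((0 OR 0) XOR NOT 0) OR 0) -> 1
  row 1 [00001]: (((0 OR 0) XOR NOT 0) OR 1) -> 1
  row 2 [00010]: (((0 OR 0) XOR NOT 0) OR 0) -> 1
  row 3 [00011]: (((0 OR 0) XOR NOT 0) OR 1) -> 1
  row 4 [00100]: (((0 OR 0) XOR NOT 1) OR 0) -> 0
  row 5 [00101]: (((0 OR 0) XOR NOT 1) OR 1) -> 1
  row 6 [00110]: (((0 OR 0) XOR NOT 1) OR 0) -> 0
  row 7 [00111]: (((0 OR 0) XOR NOT 1) OR 1) -> 1
  row 8 [01000]: (((0 OR 0) XOR NOT 0) OR 0) -> 1
  row 9 [01001]: (((0 OR 0) XOR NOT 0) OR 1) -> 1
  row 10 [01010]: (((0 OR 0) XOR NOT 0) OR 0) -> 1
  row 11 [01011]: (((0 OR 0) XOR NOT 0) OR 1) -> 1
  row 12 [01100]: (((0 OR 0) XOR NOT 1) OR 0) -> 0
  row 13 [01101]: (((0 OR 0) XOR NOT 1) OR 1) -> 1
  row 14 [01110]: (((0 OR 0) XOR NOT 1) OR 0) -> 0
  row 15 [01111]: (((0 OR 0) XOR NOT 1) OR 1) -> 1
  row 16 [10000]: (((1 OR 1) XOR NOT 0) OR 0) -> 0
  row 17 [10001]: (((1 OR 1) XOR NOT 0) OR 1) -> 1
  row 18 [10010]: (((1 OR 1) XOR NOT 0) OR 0) -> 0
  row 19 [10011]: (((1 OR 1) XOR NOT 0) OR 1) -> 1
  row 20 [10100]: (((1 OR 1) XOR NOT 1) OR 0) -> 1
  row 21 [10101]: (((1 OR 1) XOR NOT 1) OR 1) -> 1
  row 22 [10110]: (((1 OR 1) XOR NOT 1) OR 0) -> 1
  row 23 [10111]: (((1 OR 1) XOR NOT 1) OR 1) -> 1
  row 24 [11000]: (((1 OR 1) XOR NOT 0) OR 0) -> 0
  row 25 [11001]: (((1 OR 1) XOR NOT 0) OR 1) -> 1
  row 26 [11010]: (((1 OR 1) XOR NOT 0) OR 0) -> 0
  row 27 [11011]: (((1 OR 1) XOR NOT 0) OR 1) -> 1
  row 28 [11100]: (((1 OR 1) XOR NOT 1) OR 0) -> 1
  row 29 [11101]: (((1 OR 1) XOR NOT 1) OR 1) -> 1
  row 30 [11110]: (((1 OR 1) XOR NOT 1) OR 0) -> 1
  row 31 [11111]: (((1 OR 1) XOR NOT 1) OR 1) -> 1
Full result column, 4 rows per line (a,b,c fixed per line; d,e runs 00..11 left to right):
  rows 0-3 [a,b,c=000]: 1111  = hex F
  rows 4-7 [a,b,c=001]: 0101  = hex 5
  rows 8-11 [a,b,c=010]: 1111  = hex F
  rows 12-15 [a,b,c=011]: 0101  = hex 5
  rows 16-19 [a,b,c=100]: 0101  = hex 5
  rows 20-23 [a,b,c=101]: 1111  = hex F
  rows 24-27 [a,b,c=110]: 0101  = hex 5
  rows 28-31 [a,b,c=111]: 1111  = hex F
Output column (row 0 .. row 31) = 11110101111101010101111101011111
Output column grouped in 4s = 1111 0101 1111 0101 0101 1111 0101 1111 = 0xF5F55F5F
Convert to decimal digit by digit (value = value*16 + digit):
  F -> 15
  15*16 + 5 = 245
  245*16 + 15 (F) = 3935
  3935*16 + 5 = 62965
  62965*16 + 5 = 1007445
  1007445*16 + 15 (F) = 16119135
  16119135*16 + 5 = 257906165
  257906165*16 + 15 (F) = 4126498655
Decimal = 4126498655

4126498655


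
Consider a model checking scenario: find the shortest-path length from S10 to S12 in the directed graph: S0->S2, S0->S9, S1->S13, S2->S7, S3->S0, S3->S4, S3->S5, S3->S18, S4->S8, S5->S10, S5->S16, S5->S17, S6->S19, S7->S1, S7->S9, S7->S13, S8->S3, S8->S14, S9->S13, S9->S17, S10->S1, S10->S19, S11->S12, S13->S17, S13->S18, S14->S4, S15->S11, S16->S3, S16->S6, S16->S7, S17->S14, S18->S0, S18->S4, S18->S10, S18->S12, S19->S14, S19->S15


BFS layer-by-layer from S10:
  dist 0: {S10}
  dist 1: {S1, S19}
  dist 2: {S13, S14, S15}
  dist 3: {S4, S11, S17, S18}
  dist 4: {S0, S8, S12}
  -> S12 reached at distance 4
Shortest path length = 4

4


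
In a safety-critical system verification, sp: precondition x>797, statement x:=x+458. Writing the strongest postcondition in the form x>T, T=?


Formula: sp(P, x:=E) = exists old_x. (x = E[old_x/x]) AND P[old_x/x] (old_x is the value of x before the assignment; eliminate old_x by solving x = E[old_x/x] for old_x)
Step 1: Precondition P: x>797, i.e. old_x > 797
Step 2: Assignment gives x = old_x + 458, so old_x = x - 458
Step 3: Substitute into P: x - 458 > 797
Step 4: Simplify: x > 797+458 = 1255

1255


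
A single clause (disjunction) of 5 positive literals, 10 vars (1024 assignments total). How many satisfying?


Step 1: Total=2^10=1024
Step 2: Unsat when all 5 false: 2^5=32
Step 3: Sat=1024-32=992

992


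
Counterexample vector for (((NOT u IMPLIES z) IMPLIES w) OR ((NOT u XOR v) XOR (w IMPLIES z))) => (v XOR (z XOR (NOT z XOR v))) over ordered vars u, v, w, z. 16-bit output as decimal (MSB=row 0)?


F1 = (((NOT u IMPLIES z) IMPLIES w) OR ((NOT u XOR v) XOR (w IMPLIES z)))
F2 = (v XOR (z XOR (NOT z XOR v)))
Counterexample to F1=>F2 is where F1=1 and F2=0.
Evaluate each row (bits = u,v,w,z, MSB first):
  row 0 [0000]: F1=1 F2=1 -> F1&~F2 -> 0
  row 1 [0001]: F1=0 F2=1 -> F1&~F2 -> 0
  row 2 [0010]: F1=1 F2=1 -> F1&~F2 -> 0
  row 3 [0011]: F1=1 F2=1 -> F1&~F2 -> 0
  row 4 [0100]: F1=1 F2=1 -> F1&~F2 -> 0
  row 5 [0101]: F1=1 F2=1 -> F1&~F2 -> 0
  row 6 [0110]: F1=1 F2=1 -> F1&~F2 -> 0
  row 7 [0111]: F1=1 F2=1 -> F1&~F2 -> 0
  row 8 [1000]: F1=1 F2=1 -> F1&~F2 -> 0
  row 9 [1001]: F1=1 F2=1 -> F1&~F2 -> 0
  row 10 [1010]: F1=1 F2=1 -> F1&~F2 -> 0
  row 11 [1011]: F1=1 F2=1 -> F1&~F2 -> 0
  row 12 [1100]: F1=0 F2=1 -> F1&~F2 -> 0
  row 13 [1101]: F1=0 F2=1 -> F1&~F2 -> 0
  row 14 [1110]: F1=1 F2=1 -> F1&~F2 -> 0
  row 15 [1111]: F1=1 F2=1 -> F1&~F2 -> 0
Full result column, 4 rows per line (u,v fixed per line; w,z runs 00..11 left to right):
  rows 0-3 [u,v=00]: 0000  = hex 0
  rows 4-7 [u,v=01]: 0000  = hex 0
  rows 8-11 [u,v=10]: 0000  = hex 0
  rows 12-15 [u,v=11]: 0000  = hex 0
Counterexample vector (row 0 .. row 15) = 0000000000000000
Output column grouped in 4s = 0000 0000 0000 0000 = 0x0000
Convert to decimal digit by digit (value = value*16 + digit):
  0 -> 0
  0*16 + 0 = 0
  0*16 + 0 = 0
  0*16 + 0 = 0
Decimal = 0

0


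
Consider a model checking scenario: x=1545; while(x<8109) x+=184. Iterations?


Step 1: x goes from 1545 toward 8109 by 184; the body runs while x<8109, so iterations = ceil((bound-start)/step)
Step 2: Distance=6564
Step 3: ceil(6564/184)=36

36


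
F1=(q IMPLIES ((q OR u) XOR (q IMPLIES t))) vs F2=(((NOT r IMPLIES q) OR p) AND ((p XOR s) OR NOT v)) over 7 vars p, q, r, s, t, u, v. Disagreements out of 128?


F1 = (q IMPLIES ((q OR u) XOR (q IMPLIES t)))
F2 = (((NOT r IMPLIES q) OR p) AND ((p XOR s) OR NOT v))
Evaluate both on each of 128 rows (bits = p,q,r,s,t,u,v):
  row 0 [0000000]: F1=1 F2=0 (differ) -> 1
  row 1 [0000001]: F1=1 F2=0 (differ) -> 1
  row 2 [0000010]: F1=1 F2=0 (differ) -> 1
  row 3 [0000011]: F1=1 F2=0 (differ) -> 1
  row 4 [0000100]: F1=1 F2=0 (differ) -> 1
  (every remaining row is evaluated the same way; all 128 results are listed next)
Full result column, 8 rows per line (p,q,r,s fixed per line; t,u,v runs 000..111 left to right):
  rows 0-7 [p,q,r,s=0000]: 11111111  (ones: 8)
  rows 8-15 [p,q,r,s=0001]: 11111111  (ones: 8)
  rows 16-23 [p,q,r,s=0010]: 01010101  (ones: 4)
  rows 24-31 [p,q,r,s=0011]: 00000000  (ones: 0)
  rows 32-39 [p,q,r,s=0100]: 01011010  (ones: 4)
  rows 40-47 [p,q,r,s=0101]: 00001111  (ones: 4)
  rows 48-55 [p,q,r,s=0110]: 01011010  (ones: 4)
  rows 56-63 [p,q,r,s=0111]: 00001111  (ones: 4)
  rows 64-71 [p,q,r,s=1000]: 00000000  (ones: 0)
  rows 72-79 [p,q,r,s=1001]: 01010101  (ones: 4)
  rows 80-87 [p,q,r,s=1010]: 00000000  (ones: 0)
  rows 88-95 [p,q,r,s=1011]: 01010101  (ones: 4)
  rows 96-103 [p,q,r,s=1100]: 00001111  (ones: 4)
  rows 104-111 [p,q,r,s=1101]: 01011010  (ones: 4)
  rows 112-119 [p,q,r,s=1110]: 00001111  (ones: 4)
  rows 120-127 [p,q,r,s=1111]: 01011010  (ones: 4)
Disagreements = 8+8+4+0+4+4+4+4+0+4+0+4+4+4+4+4 = 60

60


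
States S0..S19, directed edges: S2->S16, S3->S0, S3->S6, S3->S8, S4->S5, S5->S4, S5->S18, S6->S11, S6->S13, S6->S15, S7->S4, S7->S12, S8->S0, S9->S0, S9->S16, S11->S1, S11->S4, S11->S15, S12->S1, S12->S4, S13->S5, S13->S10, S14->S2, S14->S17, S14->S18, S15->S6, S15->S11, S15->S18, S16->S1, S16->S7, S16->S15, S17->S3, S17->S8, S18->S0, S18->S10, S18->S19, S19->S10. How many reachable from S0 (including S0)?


BFS from S0:
  layer 0: {S0}
Reachable set: {S0}
Count = 1

1


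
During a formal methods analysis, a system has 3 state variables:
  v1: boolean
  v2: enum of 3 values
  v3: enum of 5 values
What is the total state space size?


State space = product of domain sizes of all variables.
Domain sizes:
  v1 (boolean): 2
  v2 (enum of 3 values): 3
  v3 (enum of 5 values): 5
Product = 2 * 3 * 5 = 30

30


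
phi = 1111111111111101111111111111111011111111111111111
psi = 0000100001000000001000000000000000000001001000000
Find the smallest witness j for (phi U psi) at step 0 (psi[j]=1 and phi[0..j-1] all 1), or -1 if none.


(phi U psi) at 0: need smallest j with psi[j]=1 and phi[i]=1 for all i in [0,j).
Scan from step 0:
  step 0: phi=1, psi=0 -> continue
  step 1: phi=1, psi=0 -> continue
  step 2: phi=1, psi=0 -> continue
  step 3: phi=1, psi=0 -> continue
  step 4: psi=1 and phi held for [0,4) -> witness found
Witness step = 4

4


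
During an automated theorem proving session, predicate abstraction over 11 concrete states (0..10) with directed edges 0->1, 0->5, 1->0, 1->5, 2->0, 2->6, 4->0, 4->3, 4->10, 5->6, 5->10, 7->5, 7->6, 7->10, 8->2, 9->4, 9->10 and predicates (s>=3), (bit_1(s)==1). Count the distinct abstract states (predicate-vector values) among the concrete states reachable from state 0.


BFS from 0:
Concrete reachable: {0, 1, 5, 6, 10}
Abstract via predicates (s>=3), (bit_1(s)==1):
  (0,0) <- {0, 1}
  (1,0) <- {5}
  (1,1) <- {6, 10}
Distinct abstract states = 3

3


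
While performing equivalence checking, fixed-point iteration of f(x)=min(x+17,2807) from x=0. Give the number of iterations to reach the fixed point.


Step 1: x=0, cap=2807, increment=17
Step 2: x grows by 17 each step until capped at 2807; fixed point is x=2807
Step 3: iterations = ceil(2807/17) = 166

166


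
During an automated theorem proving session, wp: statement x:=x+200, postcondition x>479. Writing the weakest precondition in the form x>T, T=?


Formula: wp(x:=E, P) = P[E/x] (substitute E for x in postcondition)
Step 1: Postcondition: x>479
Step 2: Substitute x+200 for x: x+200>479
Step 3: Solve for x: x > 479-200 = 279

279


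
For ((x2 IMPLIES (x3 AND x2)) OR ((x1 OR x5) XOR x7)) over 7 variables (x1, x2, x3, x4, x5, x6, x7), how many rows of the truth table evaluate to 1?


Formula: ((x2 IMPLIES (x3 AND x2)) OR ((x1 OR x5) XOR x7)) over 7 vars (128 rows)
Evaluate each row (x1, x2, x3, x4, x5, x6, x7 as bits, MSB first):
  row 0 [0000000]: ((0 IMPLIES (0 AND 0)) OR ((0 OR 0) XOR 0)) -> 1
  row 1 [0000001]: ((0 IMPLIES (0 AND 0)) OR ((0 OR 0) XOR 1)) -> 1
  row 2 [0000010]: ((0 IMPLIES (0 AND 0)) OR ((0 OR 0) XOR 0)) -> 1
  row 3 [0000011]: ((0 IMPLIES (0 AND 0)) OR ((0 OR 0) XOR 1)) -> 1
  row 4 [0000100]: ((0 IMPLIES (0 AND 0)) OR ((0 OR 1) XOR 0)) -> 1
  (every remaining row is evaluated the same way; all 128 results are listed next)
Full result column, 8 rows per line (x1,x2,x3,x4 fixed per line; x5,x6,x7 runs 000..111 left to right):
  rows 0-7 [x1,x2,x3,x4=0000]: 11111111  (ones: 8)
  rows 8-15 [x1,x2,x3,x4=0001]: 11111111  (ones: 8)
  rows 16-23 [x1,x2,x3,x4=0010]: 11111111  (ones: 8)
  rows 24-31 [x1,x2,x3,x4=0011]: 11111111  (ones: 8)
  rows 32-39 [x1,x2,x3,x4=0100]: 01011010  (ones: 4)
  rows 40-47 [x1,x2,x3,x4=0101]: 01011010  (ones: 4)
  rows 48-55 [x1,x2,x3,x4=0110]: 11111111  (ones: 8)
  rows 56-63 [x1,x2,x3,x4=0111]: 11111111  (ones: 8)
  rows 64-71 [x1,x2,x3,x4=1000]: 11111111  (ones: 8)
  rows 72-79 [x1,x2,x3,x4=1001]: 11111111  (ones: 8)
  rows 80-87 [x1,x2,x3,x4=1010]: 11111111  (ones: 8)
  rows 88-95 [x1,x2,x3,x4=1011]: 11111111  (ones: 8)
  rows 96-103 [x1,x2,x3,x4=1100]: 10101010  (ones: 4)
  rows 104-111 [x1,x2,x3,x4=1101]: 10101010  (ones: 4)
  rows 112-119 [x1,x2,x3,x4=1110]: 11111111  (ones: 8)
  rows 120-127 [x1,x2,x3,x4=1111]: 11111111  (ones: 8)
Count of 1-rows = 8+8+8+8+4+4+8+8+8+8+8+8+4+4+8+8 = 112

112


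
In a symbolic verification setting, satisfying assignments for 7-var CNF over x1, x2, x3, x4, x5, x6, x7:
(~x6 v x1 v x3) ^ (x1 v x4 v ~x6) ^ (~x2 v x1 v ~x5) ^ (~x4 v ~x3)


CNF with 4 clauses over 7 vars (128 assignments).
An assignment satisfies CNF iff every clause has >=1 true literal.
Check each row (bits = x1,x2,x3,x4,x5,x6,x7; clause T/F shown):
  row 0 [0000000]: clauses=TTTT -> 1
  row 1 [0000001]: clauses=TTTT -> 1
  row 2 [0000010]: clauses=FFTT -> 0
  row 3 [0000011]: clauses=FFTT -> 0
  row 4 [0000100]: clauses=TTTT -> 1
  (every remaining row is evaluated the same way; all 128 results are listed next)
Full result column, 8 rows per line (x1,x2,x3,x4 fixed per line; x5,x6,x7 runs 000..111 left to right):
  rows 0-7 [x1,x2,x3,x4=0000]: 11001100  (ones: 4)
  rows 8-15 [x1,x2,x3,x4=0001]: 11001100  (ones: 4)
  rows 16-23 [x1,x2,x3,x4=0010]: 11001100  (ones: 4)
  rows 24-31 [x1,x2,x3,x4=0011]: 00000000  (ones: 0)
  rows 32-39 [x1,x2,x3,x4=0100]: 11000000  (ones: 2)
  rows 40-47 [x1,x2,x3,x4=0101]: 11000000  (ones: 2)
  rows 48-55 [x1,x2,x3,x4=0110]: 11000000  (ones: 2)
  rows 56-63 [x1,x2,x3,x4=0111]: 00000000  (ones: 0)
  rows 64-71 [x1,x2,x3,x4=1000]: 11111111  (ones: 8)
  rows 72-79 [x1,x2,x3,x4=1001]: 11111111  (ones: 8)
  rows 80-87 [x1,x2,x3,x4=1010]: 11111111  (ones: 8)
  rows 88-95 [x1,x2,x3,x4=1011]: 00000000  (ones: 0)
  rows 96-103 [x1,x2,x3,x4=1100]: 11111111  (ones: 8)
  rows 104-111 [x1,x2,x3,x4=1101]: 11111111  (ones: 8)
  rows 112-119 [x1,x2,x3,x4=1110]: 11111111  (ones: 8)
  rows 120-127 [x1,x2,x3,x4=1111]: 00000000  (ones: 0)
Satisfying assignments = 4+4+4+0+2+2+2+0+8+8+8+0+8+8+8+0 = 66

66


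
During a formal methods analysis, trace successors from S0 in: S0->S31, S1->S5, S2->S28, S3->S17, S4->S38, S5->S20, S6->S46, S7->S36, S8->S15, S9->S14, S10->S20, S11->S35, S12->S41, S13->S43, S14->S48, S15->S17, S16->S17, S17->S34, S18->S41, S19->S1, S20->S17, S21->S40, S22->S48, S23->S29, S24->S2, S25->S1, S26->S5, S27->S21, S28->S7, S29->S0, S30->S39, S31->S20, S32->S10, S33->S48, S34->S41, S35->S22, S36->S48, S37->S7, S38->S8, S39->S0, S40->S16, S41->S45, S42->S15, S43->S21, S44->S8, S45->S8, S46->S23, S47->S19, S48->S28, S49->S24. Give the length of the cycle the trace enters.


Trace from S0 until a state repeats:
  S0 -> S31 -> S20 -> S17 -> S34 -> S41 -> S45 -> S8 -> S15 -> S17
S17 first seen at step 3, revisited at step 9.
Cycle length = 9 - 3 = 6

6


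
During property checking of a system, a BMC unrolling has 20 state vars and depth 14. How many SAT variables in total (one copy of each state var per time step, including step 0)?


BMC unrolls to depth k, creating one copy of each state var for steps 0..k.
Step count = 14 + 1 = 15 (steps 0 through 14)
Vars per step = 20
Total = 20 * 15 = 300

300


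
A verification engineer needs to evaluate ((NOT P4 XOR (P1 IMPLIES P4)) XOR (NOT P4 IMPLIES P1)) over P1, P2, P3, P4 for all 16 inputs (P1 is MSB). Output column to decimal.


Formula: ((NOT P4 XOR (P1 IMPLIES P4)) XOR (NOT P4 IMPLIES P1)) over P1, P2, P3, P4 (16 rows)
Evaluate each row (bits = P1,P2,P3,P4, MSB first):
  row 0 [0000]: ((NOT 0 XOR (0 IMPLIES 0)) XOR (NOT 0 IMPLIES 0)) -> 0
  row 1 [0001]: ((NOT 1 XOR (0 IMPLIES 1)) XOR (NOT 1 IMPLIES 0)) -> 0
  row 2 [0010]: ((NOT 0 XOR (0 IMPLIES 0)) XOR (NOT 0 IMPLIES 0)) -> 0
  row 3 [0011]: ((NOT 1 XOR (0 IMPLIES 1)) XOR (NOT 1 IMPLIES 0)) -> 0
  row 4 [0100]: ((NOT 0 XOR (0 IMPLIES 0)) XOR (NOT 0 IMPLIES 0)) -> 0
  row 5 [0101]: ((NOT 1 XOR (0 IMPLIES 1)) XOR (NOT 1 IMPLIES 0)) -> 0
  row 6 [0110]: ((NOT 0 XOR (0 IMPLIES 0)) XOR (NOT 0 IMPLIES 0)) -> 0
  row 7 [0111]: ((NOT 1 XOR (0 IMPLIES 1)) XOR (NOT 1 IMPLIES 0)) -> 0
  row 8 [1000]: ((NOT 0 XOR (1 IMPLIES 0)) XOR (NOT 0 IMPLIES 1)) -> 0
  row 9 [1001]: ((NOT 1 XOR (1 IMPLIES 1)) XOR (NOT 1 IMPLIES 1)) -> 0
  row 10 [1010]: ((NOT 0 XOR (1 IMPLIES 0)) XOR (NOT 0 IMPLIES 1)) -> 0
  row 11 [1011]: ((NOT 1 XOR (1 IMPLIES 1)) XOR (NOT 1 IMPLIES 1)) -> 0
  row 12 [1100]: ((NOT 0 XOR (1 IMPLIES 0)) XOR (NOT 0 IMPLIES 1)) -> 0
  row 13 [1101]: ((NOT 1 XOR (1 IMPLIES 1)) XOR (NOT 1 IMPLIES 1)) -> 0
  row 14 [1110]: ((NOT 0 XOR (1 IMPLIES 0)) XOR (NOT 0 IMPLIES 1)) -> 0
  row 15 [1111]: ((NOT 1 XOR (1 IMPLIES 1)) XOR (NOT 1 IMPLIES 1)) -> 0
Full result column, 4 rows per line (P1,P2 fixed per line; P3,P4 runs 00..11 left to right):
  rows 0-3 [P1,P2=00]: 0000  = hex 0
  rows 4-7 [P1,P2=01]: 0000  = hex 0
  rows 8-11 [P1,P2=10]: 0000  = hex 0
  rows 12-15 [P1,P2=11]: 0000  = hex 0
Output column (row 0 .. row 15) = 0000000000000000
Output column grouped in 4s = 0000 0000 0000 0000 = 0x0000
Convert to decimal digit by digit (value = value*16 + digit):
  0 -> 0
  0*16 + 0 = 0
  0*16 + 0 = 0
  0*16 + 0 = 0
Decimal = 0

0


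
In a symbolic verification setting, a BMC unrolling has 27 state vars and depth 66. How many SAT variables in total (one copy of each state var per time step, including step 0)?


BMC unrolls to depth k, creating one copy of each state var for steps 0..k.
Step count = 66 + 1 = 67 (steps 0 through 66)
Vars per step = 27
Total = 27 * 67 = 1809

1809


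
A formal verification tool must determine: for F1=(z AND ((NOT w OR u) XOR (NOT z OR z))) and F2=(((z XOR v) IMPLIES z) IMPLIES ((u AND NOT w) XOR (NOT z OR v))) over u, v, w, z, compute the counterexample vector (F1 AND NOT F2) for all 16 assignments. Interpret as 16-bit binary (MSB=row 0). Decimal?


F1 = (z AND ((NOT w OR u) XOR (NOT z OR z)))
F2 = (((z XOR v) IMPLIES z) IMPLIES ((u AND NOT w) XOR (NOT z OR v)))
Counterexample to F1=>F2 is where F1=1 and F2=0.
Evaluate each row (bits = u,v,w,z, MSB first):
  row 0 [0000]: F1=0 F2=1 -> F1&~F2 -> 0
  row 1 [0001]: F1=0 F2=0 -> F1&~F2 -> 0
  row 2 [0010]: F1=0 F2=1 -> F1&~F2 -> 0
  row 3 [0011]: F1=1 F2=0 -> F1&~F2 -> 1
  row 4 [0100]: F1=0 F2=1 -> F1&~F2 -> 0
  row 5 [0101]: F1=0 F2=1 -> F1&~F2 -> 0
  row 6 [0110]: F1=0 F2=1 -> F1&~F2 -> 0
  row 7 [0111]: F1=1 F2=1 -> F1&~F2 -> 0
  row 8 [1000]: F1=0 F2=0 -> F1&~F2 -> 0
  row 9 [1001]: F1=0 F2=1 -> F1&~F2 -> 0
  row 10 [1010]: F1=0 F2=1 -> F1&~F2 -> 0
  row 11 [1011]: F1=0 F2=0 -> F1&~F2 -> 0
  row 12 [1100]: F1=0 F2=1 -> F1&~F2 -> 0
  row 13 [1101]: F1=0 F2=0 -> F1&~F2 -> 0
  row 14 [1110]: F1=0 F2=1 -> F1&~F2 -> 0
  row 15 [1111]: F1=0 F2=1 -> F1&~F2 -> 0
Full result column, 4 rows per line (u,v fixed per line; w,z runs 00..11 left to right):
  rows 0-3 [u,v=00]: 0001  = hex 1
  rows 4-7 [u,v=01]: 0000  = hex 0
  rows 8-11 [u,v=10]: 0000  = hex 0
  rows 12-15 [u,v=11]: 0000  = hex 0
Counterexample vector (row 0 .. row 15) = 0001000000000000
Output column grouped in 4s = 0001 0000 0000 0000 = 0x1000
Convert to decimal digit by digit (value = value*16 + digit):
  1 -> 1
  1*16 + 0 = 16
  16*16 + 0 = 256
  256*16 + 0 = 4096
Decimal = 4096

4096


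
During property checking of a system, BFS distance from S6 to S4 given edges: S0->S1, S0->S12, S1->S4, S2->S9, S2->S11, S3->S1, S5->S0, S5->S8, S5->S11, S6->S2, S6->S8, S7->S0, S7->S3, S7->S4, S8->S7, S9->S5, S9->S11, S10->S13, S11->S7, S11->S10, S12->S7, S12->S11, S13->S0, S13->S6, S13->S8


BFS layer-by-layer from S6:
  dist 0: {S6}
  dist 1: {S2, S8}
  dist 2: {S7, S9, S11}
  dist 3: {S0, S3, S4, S5, S10}
  -> S4 reached at distance 3
Shortest path length = 3

3


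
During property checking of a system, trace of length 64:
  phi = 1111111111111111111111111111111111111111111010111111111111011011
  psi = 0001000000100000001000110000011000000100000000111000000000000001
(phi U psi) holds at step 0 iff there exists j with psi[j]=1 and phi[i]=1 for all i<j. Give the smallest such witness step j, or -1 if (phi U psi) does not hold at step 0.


(phi U psi) at 0: need smallest j with psi[j]=1 and phi[i]=1 for all i in [0,j).
Scan from step 0:
  step 0: phi=1, psi=0 -> continue
  step 1: phi=1, psi=0 -> continue
  step 2: phi=1, psi=0 -> continue
  step 3: psi=1 and phi held for [0,3) -> witness found
Witness step = 3

3


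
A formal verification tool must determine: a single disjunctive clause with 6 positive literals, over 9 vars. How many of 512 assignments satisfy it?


Step 1: Total=2^9=512
Step 2: Unsat when all 6 false: 2^3=8
Step 3: Sat=512-8=504

504


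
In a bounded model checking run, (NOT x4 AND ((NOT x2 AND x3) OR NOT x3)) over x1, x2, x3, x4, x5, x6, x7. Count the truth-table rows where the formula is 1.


Formula: (NOT x4 AND ((NOT x2 AND x3) OR NOT x3)) over 7 vars (128 rows)
Evaluate each row (x1, x2, x3, x4, x5, x6, x7 as bits, MSB first):
  row 0 [0000000]: (NOT 0 AND ((NOT 0 AND 0) OR NOT 0)) -> 1
  row 1 [0000001]: (NOT 0 AND ((NOT 0 AND 0) OR NOT 0)) -> 1
  row 2 [0000010]: (NOT 0 AND ((NOT 0 AND 0) OR NOT 0)) -> 1
  row 3 [0000011]: (NOT 0 AND ((NOT 0 AND 0) OR NOT 0)) -> 1
  row 4 [0000100]: (NOT 0 AND ((NOT 0 AND 0) OR NOT 0)) -> 1
  (every remaining row is evaluated the same way; all 128 results are listed next)
Full result column, 8 rows per line (x1,x2,x3,x4 fixed per line; x5,x6,x7 runs 000..111 left to right):
  rows 0-7 [x1,x2,x3,x4=0000]: 11111111  (ones: 8)
  rows 8-15 [x1,x2,x3,x4=0001]: 00000000  (ones: 0)
  rows 16-23 [x1,x2,x3,x4=0010]: 11111111  (ones: 8)
  rows 24-31 [x1,x2,x3,x4=0011]: 00000000  (ones: 0)
  rows 32-39 [x1,x2,x3,x4=0100]: 11111111  (ones: 8)
  rows 40-47 [x1,x2,x3,x4=0101]: 00000000  (ones: 0)
  rows 48-55 [x1,x2,x3,x4=0110]: 00000000  (ones: 0)
  rows 56-63 [x1,x2,x3,x4=0111]: 00000000  (ones: 0)
  rows 64-71 [x1,x2,x3,x4=1000]: 11111111  (ones: 8)
  rows 72-79 [x1,x2,x3,x4=1001]: 00000000  (ones: 0)
  rows 80-87 [x1,x2,x3,x4=1010]: 11111111  (ones: 8)
  rows 88-95 [x1,x2,x3,x4=1011]: 00000000  (ones: 0)
  rows 96-103 [x1,x2,x3,x4=1100]: 11111111  (ones: 8)
  rows 104-111 [x1,x2,x3,x4=1101]: 00000000  (ones: 0)
  rows 112-119 [x1,x2,x3,x4=1110]: 00000000  (ones: 0)
  rows 120-127 [x1,x2,x3,x4=1111]: 00000000  (ones: 0)
Count of 1-rows = 8+0+8+0+8+0+0+0+8+0+8+0+8+0+0+0 = 48

48


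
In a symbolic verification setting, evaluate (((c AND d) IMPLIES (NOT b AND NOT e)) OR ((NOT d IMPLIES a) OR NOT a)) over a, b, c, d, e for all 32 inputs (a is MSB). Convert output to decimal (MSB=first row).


Formula: (((c AND d) IMPLIES (NOT b AND NOT e)) OR ((NOT d IMPLIES a) OR NOT a)) over a, b, c, d, e (32 rows)
Evaluate each row (bits = a,b,c,d,e, MSB first):
  row 0 [00000]: (((0 AND 0) IMPLIES (NOT 0 AND NOT 0)) OR ((NOT 0 IMPLIES 0) OR NOT 0)) -> 1
  row 1 [00001]: (((0 AND 0) IMPLIES (NOT 0 AND NOT 1)) OR ((NOT 0 IMPLIES 0) OR NOT 0)) -> 1
  row 2 [00010]: (((0 AND 1) IMPLIES (NOT 0 AND NOT 0)) OR ((NOT 1 IMPLIES 0) OR NOT 0)) -> 1
  row 3 [00011]: (((0 AND 1) IMPLIES (NOT 0 AND NOT 1)) OR ((NOT 1 IMPLIES 0) OR NOT 0)) -> 1
  row 4 [00100]: (((1 AND 0) IMPLIES (NOT 0 AND NOT 0)) OR ((NOT 0 IMPLIES 0) OR NOT 0)) -> 1
  row 5 [00101]: (((1 AND 0) IMPLIES (NOT 0 AND NOT 1)) OR ((NOT 0 IMPLIES 0) OR NOT 0)) -> 1
  row 6 [00110]: (((1 AND 1) IMPLIES (NOT 0 AND NOT 0)) OR ((NOT 1 IMPLIES 0) OR NOT 0)) -> 1
  row 7 [00111]: (((1 AND 1) IMPLIES (NOT 0 AND NOT 1)) OR ((NOT 1 IMPLIES 0) OR NOT 0)) -> 1
  row 8 [01000]: (((0 AND 0) IMPLIES (NOT 1 AND NOT 0)) OR ((NOT 0 IMPLIES 0) OR NOT 0)) -> 1
  row 9 [01001]: (((0 AND 0) IMPLIES (NOT 1 AND NOT 1)) OR ((NOT 0 IMPLIES 0) OR NOT 0)) -> 1
  row 10 [01010]: (((0 AND 1) IMPLIES (NOT 1 AND NOT 0)) OR ((NOT 1 IMPLIES 0) OR NOT 0)) -> 1
  row 11 [01011]: (((0 AND 1) IMPLIES (NOT 1 AND NOT 1)) OR ((NOT 1 IMPLIES 0) OR NOT 0)) -> 1
  row 12 [01100]: (((1 AND 0) IMPLIES (NOT 1 AND NOT 0)) OR ((NOT 0 IMPLIES 0) OR NOT 0)) -> 1
  row 13 [01101]: (((1 AND 0) IMPLIES (NOT 1 AND NOT 1)) OR ((NOT 0 IMPLIES 0) OR NOT 0)) -> 1
  row 14 [01110]: (((1 AND 1) IMPLIES (NOT 1 AND NOT 0)) OR ((NOT 1 IMPLIES 0) OR NOT 0)) -> 1
  row 15 [01111]: (((1 AND 1) IMPLIES (NOT 1 AND NOT 1)) OR ((NOT 1 IMPLIES 0) OR NOT 0)) -> 1
  row 16 [10000]: (((0 AND 0) IMPLIES (NOT 0 AND NOT 0)) OR ((NOT 0 IMPLIES 1) OR NOT 1)) -> 1
  row 17 [10001]: (((0 AND 0) IMPLIES (NOT 0 AND NOT 1)) OR ((NOT 0 IMPLIES 1) OR NOT 1)) -> 1
  row 18 [10010]: (((0 AND 1) IMPLIES (NOT 0 AND NOT 0)) OR ((NOT 1 IMPLIES 1) OR NOT 1)) -> 1
  row 19 [10011]: (((0 AND 1) IMPLIES (NOT 0 AND NOT 1)) OR ((NOT 1 IMPLIES 1) OR NOT 1)) -> 1
  row 20 [10100]: (((1 AND 0) IMPLIES (NOT 0 AND NOT 0)) OR ((NOT 0 IMPLIES 1) OR NOT 1)) -> 1
  row 21 [10101]: (((1 AND 0) IMPLIES (NOT 0 AND NOT 1)) OR ((NOT 0 IMPLIES 1) OR NOT 1)) -> 1
  row 22 [10110]: (((1 AND 1) IMPLIES (NOT 0 AND NOT 0)) OR ((NOT 1 IMPLIES 1) OR NOT 1)) -> 1
  row 23 [10111]: (((1 AND 1) IMPLIES (NOT 0 AND NOT 1)) OR ((NOT 1 IMPLIES 1) OR NOT 1)) -> 1
  row 24 [11000]: (((0 AND 0) IMPLIES (NOT 1 AND NOT 0)) OR ((NOT 0 IMPLIES 1) OR NOT 1)) -> 1
  row 25 [11001]: (((0 AND 0) IMPLIES (NOT 1 AND NOT 1)) OR ((NOT 0 IMPLIES 1) OR NOT 1)) -> 1
  row 26 [11010]: (((0 AND 1) IMPLIES (NOT 1 AND NOT 0)) OR ((NOT 1 IMPLIES 1) OR NOT 1)) -> 1
  row 27 [11011]: (((0 AND 1) IMPLIES (NOT 1 AND NOT 1)) OR ((NOT 1 IMPLIES 1) OR NOT 1)) -> 1
  row 28 [11100]: (((1 AND 0) IMPLIES (NOT 1 AND NOT 0)) OR ((NOT 0 IMPLIES 1) OR NOT 1)) -> 1
  row 29 [11101]: (((1 AND 0) IMPLIES (NOT 1 AND NOT 1)) OR ((NOT 0 IMPLIES 1) OR NOT 1)) -> 1
  row 30 [11110]: (((1 AND 1) IMPLIES (NOT 1 AND NOT 0)) OR ((NOT 1 IMPLIES 1) OR NOT 1)) -> 1
  row 31 [11111]: (((1 AND 1) IMPLIES (NOT 1 AND NOT 1)) OR ((NOT 1 IMPLIES 1) OR NOT 1)) -> 1
Full result column, 4 rows per line (a,b,c fixed per line; d,e runs 00..11 left to right):
  rows 0-3 [a,b,c=000]: 1111  = hex F
  rows 4-7 [a,b,c=001]: 1111  = hex F
  rows 8-11 [a,b,c=010]: 1111  = hex F
  rows 12-15 [a,b,c=011]: 1111  = hex F
  rows 16-19 [a,b,c=100]: 1111  = hex F
  rows 20-23 [a,b,c=101]: 1111  = hex F
  rows 24-27 [a,b,c=110]: 1111  = hex F
  rows 28-31 [a,b,c=111]: 1111  = hex F
Output column (row 0 .. row 31) = 11111111111111111111111111111111
Output column grouped in 4s = 1111 1111 1111 1111 1111 1111 1111 1111 = 0xFFFFFFFF
Convert to decimal digit by digit (value = value*16 + digit):
  F -> 15
  15*16 + 15 (F) = 255
  255*16 + 15 (F) = 4095
  4095*16 + 15 (F) = 65535
  65535*16 + 15 (F) = 1048575
  1048575*16 + 15 (F) = 16777215
  16777215*16 + 15 (F) = 268435455
  268435455*16 + 15 (F) = 4294967295
Decimal = 4294967295

4294967295


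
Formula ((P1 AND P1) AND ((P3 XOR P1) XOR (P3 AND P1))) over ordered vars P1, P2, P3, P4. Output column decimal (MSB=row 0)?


Formula: ((P1 AND P1) AND ((P3 XOR P1) XOR (P3 AND P1))) over P1, P2, P3, P4 (16 rows)
Evaluate each row (bits = P1,P2,P3,P4, MSB first):
  row 0 [0000]: ((0 AND 0) AND ((0 XOR 0) XOR (0 AND 0))) -> 0
  row 1 [0001]: ((0 AND 0) AND ((0 XOR 0) XOR (0 AND 0))) -> 0
  row 2 [0010]: ((0 AND 0) AND ((1 XOR 0) XOR (1 AND 0))) -> 0
  row 3 [0011]: ((0 AND 0) AND ((1 XOR 0) XOR (1 AND 0))) -> 0
  row 4 [0100]: ((0 AND 0) AND ((0 XOR 0) XOR (0 AND 0))) -> 0
  row 5 [0101]: ((0 AND 0) AND ((0 XOR 0) XOR (0 AND 0))) -> 0
  row 6 [0110]: ((0 AND 0) AND ((1 XOR 0) XOR (1 AND 0))) -> 0
  row 7 [0111]: ((0 AND 0) AND ((1 XOR 0) XOR (1 AND 0))) -> 0
  row 8 [1000]: ((1 AND 1) AND ((0 XOR 1) XOR (0 AND 1))) -> 1
  row 9 [1001]: ((1 AND 1) AND ((0 XOR 1) XOR (0 AND 1))) -> 1
  row 10 [1010]: ((1 AND 1) AND ((1 XOR 1) XOR (1 AND 1))) -> 1
  row 11 [1011]: ((1 AND 1) AND ((1 XOR 1) XOR (1 AND 1))) -> 1
  row 12 [1100]: ((1 AND 1) AND ((0 XOR 1) XOR (0 AND 1))) -> 1
  row 13 [1101]: ((1 AND 1) AND ((0 XOR 1) XOR (0 AND 1))) -> 1
  row 14 [1110]: ((1 AND 1) AND ((1 XOR 1) XOR (1 AND 1))) -> 1
  row 15 [1111]: ((1 AND 1) AND ((1 XOR 1) XOR (1 AND 1))) -> 1
Full result column, 4 rows per line (P1,P2 fixed per line; P3,P4 runs 00..11 left to right):
  rows 0-3 [P1,P2=00]: 0000  = hex 0
  rows 4-7 [P1,P2=01]: 0000  = hex 0
  rows 8-11 [P1,P2=10]: 1111  = hex F
  rows 12-15 [P1,P2=11]: 1111  = hex F
Output column (row 0 .. row 15) = 0000000011111111
Output column grouped in 4s = 0000 0000 1111 1111 = 0x00FF
Convert to decimal digit by digit (value = value*16 + digit):
  0 -> 0
  0*16 + 0 = 0
  0*16 + 15 (F) = 15
  15*16 + 15 (F) = 255
Decimal = 255

255


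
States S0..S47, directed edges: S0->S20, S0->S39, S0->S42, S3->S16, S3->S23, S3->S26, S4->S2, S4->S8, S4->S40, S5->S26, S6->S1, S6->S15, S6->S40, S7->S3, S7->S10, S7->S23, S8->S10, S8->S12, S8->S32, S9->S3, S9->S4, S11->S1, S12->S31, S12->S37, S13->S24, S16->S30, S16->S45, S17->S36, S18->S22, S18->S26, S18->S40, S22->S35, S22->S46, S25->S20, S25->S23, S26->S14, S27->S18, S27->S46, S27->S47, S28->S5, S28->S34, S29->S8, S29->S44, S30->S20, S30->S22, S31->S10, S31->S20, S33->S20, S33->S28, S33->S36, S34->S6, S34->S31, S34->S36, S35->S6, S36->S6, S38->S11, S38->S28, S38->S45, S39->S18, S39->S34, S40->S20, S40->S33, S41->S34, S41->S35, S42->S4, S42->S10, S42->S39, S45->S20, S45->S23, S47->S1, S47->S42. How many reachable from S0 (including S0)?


BFS from S0:
  layer 0: {S0}
  layer 1: {S20, S39, S42}
  layer 2: {S4, S10, S18, S34}
  layer 3: {S2, S6, S8, S22, S26, S31, S36, S40}
  layer 4: {S1, S12, S14, S15, S32, S33, S35, S46}
  layer 5: {S28, S37}
  layer 6: {S5}
Reachable set: {S0, S1, S2, S4, S5, S6, S8, S10, S12, S14, S15, S18, S20, S22, S26, S28, S31, S32, S33, S34, S35, S36, S37, S39, S40, S42, S46}
Count = 27

27


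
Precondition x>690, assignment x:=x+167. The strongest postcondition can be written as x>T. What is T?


Formula: sp(P, x:=E) = exists old_x. (x = E[old_x/x]) AND P[old_x/x] (old_x is the value of x before the assignment; eliminate old_x by solving x = E[old_x/x] for old_x)
Step 1: Precondition P: x>690, i.e. old_x > 690
Step 2: Assignment gives x = old_x + 167, so old_x = x - 167
Step 3: Substitute into P: x - 167 > 690
Step 4: Simplify: x > 690+167 = 857

857


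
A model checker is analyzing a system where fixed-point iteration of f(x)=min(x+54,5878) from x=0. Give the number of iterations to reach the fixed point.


Step 1: x=0, cap=5878, increment=54
Step 2: x grows by 54 each step until capped at 5878; fixed point is x=5878
Step 3: iterations = ceil(5878/54) = 109

109


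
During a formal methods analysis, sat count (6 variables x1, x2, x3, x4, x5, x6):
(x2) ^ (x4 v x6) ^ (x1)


CNF with 3 clauses over 6 vars (64 assignments).
An assignment satisfies CNF iff every clause has >=1 true literal.
Check each row (bits = x1,x2,x3,x4,x5,x6; clause T/F shown):
  row 0 [000000]: clauses=FFF -> 0
  row 1 [000001]: clauses=FTF -> 0
  row 2 [000010]: clauses=FFF -> 0
  row 3 [000011]: clauses=FTF -> 0
  row 4 [000100]: clauses=FTF -> 0
  (every remaining row is evaluated the same way; all 64 results are listed next)
Full result column, 8 rows per line (x1,x2,x3 fixed per line; x4,x5,x6 runs 000..111 left to right):
  rows 0-7 [x1,x2,x3=000]: 00000000  (ones: 0)
  rows 8-15 [x1,x2,x3=001]: 00000000  (ones: 0)
  rows 16-23 [x1,x2,x3=010]: 00000000  (ones: 0)
  rows 24-31 [x1,x2,x3=011]: 00000000  (ones: 0)
  rows 32-39 [x1,x2,x3=100]: 00000000  (ones: 0)
  rows 40-47 [x1,x2,x3=101]: 00000000  (ones: 0)
  rows 48-55 [x1,x2,x3=110]: 01011111  (ones: 6)
  rows 56-63 [x1,x2,x3=111]: 01011111  (ones: 6)
Satisfying assignments = 0+0+0+0+0+0+6+6 = 12

12


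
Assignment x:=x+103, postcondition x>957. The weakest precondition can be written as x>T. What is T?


Formula: wp(x:=E, P) = P[E/x] (substitute E for x in postcondition)
Step 1: Postcondition: x>957
Step 2: Substitute x+103 for x: x+103>957
Step 3: Solve for x: x > 957-103 = 854

854


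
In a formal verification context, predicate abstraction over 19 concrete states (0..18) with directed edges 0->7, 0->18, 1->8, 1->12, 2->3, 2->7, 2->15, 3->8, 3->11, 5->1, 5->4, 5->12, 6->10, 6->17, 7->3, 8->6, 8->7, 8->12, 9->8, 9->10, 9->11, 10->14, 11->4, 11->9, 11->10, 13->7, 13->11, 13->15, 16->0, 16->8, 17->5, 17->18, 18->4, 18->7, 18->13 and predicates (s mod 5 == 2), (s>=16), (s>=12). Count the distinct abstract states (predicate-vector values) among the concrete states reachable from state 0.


BFS from 0:
Concrete reachable: {0, 1, 3, 4, 5, 6, 7, 8, 9, 10, 11, 12, 13, 14, 15, 17, 18}
Abstract via predicates (s mod 5 == 2), (s>=16), (s>=12):
  (0,0,0) <- {0, 1, 3, 4, 5, 6, 8, 9, 10, 11}
  (0,0,1) <- {13, 14, 15}
  (0,1,1) <- {18}
  (1,0,0) <- {7}
  (1,0,1) <- {12}
  (1,1,1) <- {17}
Distinct abstract states = 6

6


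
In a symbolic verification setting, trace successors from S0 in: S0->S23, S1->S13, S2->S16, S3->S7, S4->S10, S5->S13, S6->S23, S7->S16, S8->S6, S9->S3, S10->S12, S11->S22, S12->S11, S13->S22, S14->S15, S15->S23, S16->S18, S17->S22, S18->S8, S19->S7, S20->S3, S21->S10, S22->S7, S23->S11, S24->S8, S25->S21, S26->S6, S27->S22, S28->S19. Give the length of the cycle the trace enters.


Trace from S0 until a state repeats:
  S0 -> S23 -> S11 -> S22 -> S7 -> S16 -> S18 -> S8 -> S6 -> S23
S23 first seen at step 1, revisited at step 9.
Cycle length = 9 - 1 = 8

8


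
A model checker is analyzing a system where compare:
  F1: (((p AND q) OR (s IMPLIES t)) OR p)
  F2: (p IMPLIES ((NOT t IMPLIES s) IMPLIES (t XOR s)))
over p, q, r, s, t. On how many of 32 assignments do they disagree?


F1 = (((p AND q) OR (s IMPLIES t)) OR p)
F2 = (p IMPLIES ((NOT t IMPLIES s) IMPLIES (t XOR s)))
Evaluate both on each of 32 rows (bits = p,q,r,s,t):
  row 0 [00000]: F1=1 F2=1 -> 0
  row 1 [00001]: F1=1 F2=1 -> 0
  row 2 [00010]: F1=0 F2=1 (differ) -> 1
  row 3 [00011]: F1=1 F2=1 -> 0
  row 4 [00100]: F1=1 F2=1 -> 0
  row 5 [00101]: F1=1 F2=1 -> 0
  row 6 [00110]: F1=0 F2=1 (differ) -> 1
  row 7 [00111]: F1=1 F2=1 -> 0
  row 8 [01000]: F1=1 F2=1 -> 0
  row 9 [01001]: F1=1 F2=1 -> 0
  row 10 [01010]: F1=0 F2=1 (differ) -> 1
  row 11 [01011]: F1=1 F2=1 -> 0
  row 12 [01100]: F1=1 F2=1 -> 0
  row 13 [01101]: F1=1 F2=1 -> 0
  row 14 [01110]: F1=0 F2=1 (differ) -> 1
  row 15 [01111]: F1=1 F2=1 -> 0
  row 16 [10000]: F1=1 F2=1 -> 0
  row 17 [10001]: F1=1 F2=1 -> 0
  row 18 [10010]: F1=1 F2=1 -> 0
  row 19 [10011]: F1=1 F2=0 (differ) -> 1
  row 20 [10100]: F1=1 F2=1 -> 0
  row 21 [10101]: F1=1 F2=1 -> 0
  row 22 [10110]: F1=1 F2=1 -> 0
  row 23 [10111]: F1=1 F2=0 (differ) -> 1
  row 24 [11000]: F1=1 F2=1 -> 0
  row 25 [11001]: F1=1 F2=1 -> 0
  row 26 [11010]: F1=1 F2=1 -> 0
  row 27 [11011]: F1=1 F2=0 (differ) -> 1
  row 28 [11100]: F1=1 F2=1 -> 0
  row 29 [11101]: F1=1 F2=1 -> 0
  row 30 [11110]: F1=1 F2=1 -> 0
  row 31 [11111]: F1=1 F2=0 (differ) -> 1
Full result column, 8 rows per line (p,q fixed per line; r,s,t runs 000..111 left to right):
  rows 0-7 [p,q=00]: 00100010  (ones: 2)
  rows 8-15 [p,q=01]: 00100010  (ones: 2)
  rows 16-23 [p,q=10]: 00010001  (ones: 2)
  rows 24-31 [p,q=11]: 00010001  (ones: 2)
Disagreements = 2+2+2+2 = 8

8


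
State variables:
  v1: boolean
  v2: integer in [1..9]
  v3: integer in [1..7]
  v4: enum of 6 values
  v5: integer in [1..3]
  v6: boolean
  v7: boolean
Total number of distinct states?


State space = product of domain sizes of all variables.
Domain sizes:
  v1 (boolean): 2
  v2 (integer in [1..9]): 9
  v3 (integer in [1..7]): 7
  v4 (enum of 6 values): 6
  v5 (integer in [1..3]): 3
  v6 (boolean): 2
  v7 (boolean): 2
Product = 2 * 9 * 7 * 6 * 3 * 2 * 2 = 9072

9072


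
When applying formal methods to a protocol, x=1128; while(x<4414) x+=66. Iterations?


Step 1: x goes from 1128 toward 4414 by 66; the body runs while x<4414, so iterations = ceil((bound-start)/step)
Step 2: Distance=3286
Step 3: ceil(3286/66)=50

50


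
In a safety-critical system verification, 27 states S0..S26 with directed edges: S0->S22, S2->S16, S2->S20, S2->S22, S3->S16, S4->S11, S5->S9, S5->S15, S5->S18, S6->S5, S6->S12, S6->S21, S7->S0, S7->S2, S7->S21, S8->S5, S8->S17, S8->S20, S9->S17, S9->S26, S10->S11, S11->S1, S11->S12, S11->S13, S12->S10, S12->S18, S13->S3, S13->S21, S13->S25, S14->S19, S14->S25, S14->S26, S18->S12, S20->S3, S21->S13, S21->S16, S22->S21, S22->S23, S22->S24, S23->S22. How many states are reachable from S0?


BFS from S0:
  layer 0: {S0}
  layer 1: {S22}
  layer 2: {S21, S23, S24}
  layer 3: {S13, S16}
  layer 4: {S3, S25}
Reachable set: {S0, S3, S13, S16, S21, S22, S23, S24, S25}
Count = 9

9


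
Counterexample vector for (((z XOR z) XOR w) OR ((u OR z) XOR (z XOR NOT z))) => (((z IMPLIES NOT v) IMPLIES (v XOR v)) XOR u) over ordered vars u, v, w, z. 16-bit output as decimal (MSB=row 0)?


F1 = (((z XOR z) XOR w) OR ((u OR z) XOR (z XOR NOT z)))
F2 = (((z IMPLIES NOT v) IMPLIES (v XOR v)) XOR u)
Counterexample to F1=>F2 is where F1=1 and F2=0.
Evaluate each row (bits = u,v,w,z, MSB first):
  row 0 [0000]: F1=1 F2=0 -> F1&~F2 -> 1
  row 1 [0001]: F1=0 F2=0 -> F1&~F2 -> 0
  row 2 [0010]: F1=1 F2=0 -> F1&~F2 -> 1
  row 3 [0011]: F1=1 F2=0 -> F1&~F2 -> 1
  row 4 [0100]: F1=1 F2=0 -> F1&~F2 -> 1
  row 5 [0101]: F1=0 F2=1 -> F1&~F2 -> 0
  row 6 [0110]: F1=1 F2=0 -> F1&~F2 -> 1
  row 7 [0111]: F1=1 F2=1 -> F1&~F2 -> 0
  row 8 [1000]: F1=0 F2=1 -> F1&~F2 -> 0
  row 9 [1001]: F1=0 F2=1 -> F1&~F2 -> 0
  row 10 [1010]: F1=1 F2=1 -> F1&~F2 -> 0
  row 11 [1011]: F1=1 F2=1 -> F1&~F2 -> 0
  row 12 [1100]: F1=0 F2=1 -> F1&~F2 -> 0
  row 13 [1101]: F1=0 F2=0 -> F1&~F2 -> 0
  row 14 [1110]: F1=1 F2=1 -> F1&~F2 -> 0
  row 15 [1111]: F1=1 F2=0 -> F1&~F2 -> 1
Full result column, 4 rows per line (u,v fixed per line; w,z runs 00..11 left to right):
  rows 0-3 [u,v=00]: 1011  = hex B
  rows 4-7 [u,v=01]: 1010  = hex A
  rows 8-11 [u,v=10]: 0000  = hex 0
  rows 12-15 [u,v=11]: 0001  = hex 1
Counterexample vector (row 0 .. row 15) = 1011101000000001
Output column grouped in 4s = 1011 1010 0000 0001 = 0xBA01
Convert to decimal digit by digit (value = value*16 + digit):
  B -> 11
  11*16 + 10 (A) = 186
  186*16 + 0 = 2976
  2976*16 + 1 = 47617
Decimal = 47617

47617
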